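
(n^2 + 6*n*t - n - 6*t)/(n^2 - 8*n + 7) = (n + 6*t)/(n - 7)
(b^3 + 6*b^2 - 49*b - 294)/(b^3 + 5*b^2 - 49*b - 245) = (b + 6)/(b + 5)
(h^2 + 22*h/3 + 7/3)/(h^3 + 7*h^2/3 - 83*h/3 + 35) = (3*h + 1)/(3*h^2 - 14*h + 15)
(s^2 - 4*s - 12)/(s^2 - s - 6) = (s - 6)/(s - 3)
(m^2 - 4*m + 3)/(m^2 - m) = (m - 3)/m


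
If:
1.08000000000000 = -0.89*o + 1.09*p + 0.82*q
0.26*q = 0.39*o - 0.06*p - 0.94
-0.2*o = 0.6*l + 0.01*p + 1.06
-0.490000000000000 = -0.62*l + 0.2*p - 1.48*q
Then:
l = -3.23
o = 4.24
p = 2.89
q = 2.07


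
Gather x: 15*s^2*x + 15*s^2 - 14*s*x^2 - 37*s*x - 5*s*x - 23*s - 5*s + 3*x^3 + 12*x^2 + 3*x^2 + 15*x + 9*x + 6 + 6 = 15*s^2 - 28*s + 3*x^3 + x^2*(15 - 14*s) + x*(15*s^2 - 42*s + 24) + 12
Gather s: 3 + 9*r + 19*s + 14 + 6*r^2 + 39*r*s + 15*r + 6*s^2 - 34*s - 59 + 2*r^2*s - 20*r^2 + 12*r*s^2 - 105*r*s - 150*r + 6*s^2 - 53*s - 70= -14*r^2 - 126*r + s^2*(12*r + 12) + s*(2*r^2 - 66*r - 68) - 112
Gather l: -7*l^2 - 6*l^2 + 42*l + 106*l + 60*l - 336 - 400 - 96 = -13*l^2 + 208*l - 832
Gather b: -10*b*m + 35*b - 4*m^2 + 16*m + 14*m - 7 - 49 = b*(35 - 10*m) - 4*m^2 + 30*m - 56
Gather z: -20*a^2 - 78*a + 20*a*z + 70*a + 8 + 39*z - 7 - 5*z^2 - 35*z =-20*a^2 - 8*a - 5*z^2 + z*(20*a + 4) + 1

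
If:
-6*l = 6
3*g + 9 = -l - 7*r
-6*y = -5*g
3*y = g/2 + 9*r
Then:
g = -72/41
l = -1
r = -16/41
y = -60/41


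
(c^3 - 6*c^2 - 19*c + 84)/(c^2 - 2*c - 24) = (c^2 - 10*c + 21)/(c - 6)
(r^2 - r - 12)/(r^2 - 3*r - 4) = (r + 3)/(r + 1)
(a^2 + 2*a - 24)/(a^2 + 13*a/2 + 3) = 2*(a - 4)/(2*a + 1)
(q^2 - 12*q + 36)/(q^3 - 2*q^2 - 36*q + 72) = (q - 6)/(q^2 + 4*q - 12)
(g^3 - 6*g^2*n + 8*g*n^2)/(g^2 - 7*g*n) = (g^2 - 6*g*n + 8*n^2)/(g - 7*n)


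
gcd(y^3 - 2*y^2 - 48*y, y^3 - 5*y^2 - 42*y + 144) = y^2 - 2*y - 48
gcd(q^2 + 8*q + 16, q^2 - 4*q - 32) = q + 4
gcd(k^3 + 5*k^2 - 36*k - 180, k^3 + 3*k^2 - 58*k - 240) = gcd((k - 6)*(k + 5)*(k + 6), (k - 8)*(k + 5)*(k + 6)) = k^2 + 11*k + 30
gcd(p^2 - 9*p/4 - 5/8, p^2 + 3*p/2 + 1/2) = 1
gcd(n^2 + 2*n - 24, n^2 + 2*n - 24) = n^2 + 2*n - 24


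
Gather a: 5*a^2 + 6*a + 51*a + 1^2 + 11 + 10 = 5*a^2 + 57*a + 22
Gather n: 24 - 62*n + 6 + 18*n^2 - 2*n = 18*n^2 - 64*n + 30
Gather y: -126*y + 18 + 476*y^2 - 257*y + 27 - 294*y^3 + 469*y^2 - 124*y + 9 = -294*y^3 + 945*y^2 - 507*y + 54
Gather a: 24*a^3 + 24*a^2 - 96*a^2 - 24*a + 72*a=24*a^3 - 72*a^2 + 48*a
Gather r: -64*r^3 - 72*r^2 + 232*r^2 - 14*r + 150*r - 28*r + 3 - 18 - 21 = -64*r^3 + 160*r^2 + 108*r - 36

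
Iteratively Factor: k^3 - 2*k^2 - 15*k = (k - 5)*(k^2 + 3*k) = k*(k - 5)*(k + 3)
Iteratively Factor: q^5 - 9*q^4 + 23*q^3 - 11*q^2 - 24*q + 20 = (q - 5)*(q^4 - 4*q^3 + 3*q^2 + 4*q - 4) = (q - 5)*(q + 1)*(q^3 - 5*q^2 + 8*q - 4) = (q - 5)*(q - 2)*(q + 1)*(q^2 - 3*q + 2) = (q - 5)*(q - 2)*(q - 1)*(q + 1)*(q - 2)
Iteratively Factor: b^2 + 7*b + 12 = (b + 4)*(b + 3)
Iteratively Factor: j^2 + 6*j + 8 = (j + 4)*(j + 2)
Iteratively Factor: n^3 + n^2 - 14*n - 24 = (n - 4)*(n^2 + 5*n + 6) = (n - 4)*(n + 2)*(n + 3)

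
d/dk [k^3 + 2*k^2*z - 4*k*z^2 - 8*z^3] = 3*k^2 + 4*k*z - 4*z^2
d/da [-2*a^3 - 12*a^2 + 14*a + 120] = -6*a^2 - 24*a + 14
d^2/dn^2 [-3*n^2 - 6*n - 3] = -6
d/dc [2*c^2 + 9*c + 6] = 4*c + 9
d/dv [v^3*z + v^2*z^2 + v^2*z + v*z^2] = z*(3*v^2 + 2*v*z + 2*v + z)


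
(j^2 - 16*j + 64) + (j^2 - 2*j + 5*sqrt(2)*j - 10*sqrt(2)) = 2*j^2 - 18*j + 5*sqrt(2)*j - 10*sqrt(2) + 64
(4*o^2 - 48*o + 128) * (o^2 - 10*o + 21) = 4*o^4 - 88*o^3 + 692*o^2 - 2288*o + 2688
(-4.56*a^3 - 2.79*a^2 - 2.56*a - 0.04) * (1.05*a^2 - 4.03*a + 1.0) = -4.788*a^5 + 15.4473*a^4 + 3.9957*a^3 + 7.4848*a^2 - 2.3988*a - 0.04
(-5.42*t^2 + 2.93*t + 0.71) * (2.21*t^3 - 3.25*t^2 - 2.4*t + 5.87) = -11.9782*t^5 + 24.0903*t^4 + 5.0546*t^3 - 41.1549*t^2 + 15.4951*t + 4.1677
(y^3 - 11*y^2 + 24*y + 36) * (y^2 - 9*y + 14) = y^5 - 20*y^4 + 137*y^3 - 334*y^2 + 12*y + 504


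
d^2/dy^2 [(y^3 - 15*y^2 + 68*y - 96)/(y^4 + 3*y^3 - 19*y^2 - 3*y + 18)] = 2*(y^6 - 36*y^5 - 21*y^4 + 1140*y^3 + 3036*y^2 - 1296*y + 1292)/(y^9 + 18*y^8 + 105*y^7 + 162*y^6 - 321*y^5 - 594*y^4 + 323*y^3 + 630*y^2 - 108*y - 216)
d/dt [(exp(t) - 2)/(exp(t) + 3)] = 5*exp(t)/(exp(t) + 3)^2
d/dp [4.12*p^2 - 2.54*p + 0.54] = 8.24*p - 2.54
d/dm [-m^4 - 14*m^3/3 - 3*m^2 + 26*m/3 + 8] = -4*m^3 - 14*m^2 - 6*m + 26/3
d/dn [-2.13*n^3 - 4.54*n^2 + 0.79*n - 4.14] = -6.39*n^2 - 9.08*n + 0.79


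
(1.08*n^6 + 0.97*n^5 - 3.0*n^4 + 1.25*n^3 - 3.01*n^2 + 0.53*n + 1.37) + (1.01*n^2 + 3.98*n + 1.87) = 1.08*n^6 + 0.97*n^5 - 3.0*n^4 + 1.25*n^3 - 2.0*n^2 + 4.51*n + 3.24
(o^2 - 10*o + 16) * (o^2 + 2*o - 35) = o^4 - 8*o^3 - 39*o^2 + 382*o - 560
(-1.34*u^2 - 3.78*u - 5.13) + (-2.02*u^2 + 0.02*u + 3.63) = -3.36*u^2 - 3.76*u - 1.5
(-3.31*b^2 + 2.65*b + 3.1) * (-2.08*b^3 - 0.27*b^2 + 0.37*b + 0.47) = 6.8848*b^5 - 4.6183*b^4 - 8.3882*b^3 - 1.4122*b^2 + 2.3925*b + 1.457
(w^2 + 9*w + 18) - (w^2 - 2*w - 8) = 11*w + 26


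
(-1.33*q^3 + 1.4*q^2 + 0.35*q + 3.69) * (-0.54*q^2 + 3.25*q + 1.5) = 0.7182*q^5 - 5.0785*q^4 + 2.366*q^3 + 1.2449*q^2 + 12.5175*q + 5.535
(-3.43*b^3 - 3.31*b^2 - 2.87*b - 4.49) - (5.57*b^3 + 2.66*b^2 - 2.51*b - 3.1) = -9.0*b^3 - 5.97*b^2 - 0.36*b - 1.39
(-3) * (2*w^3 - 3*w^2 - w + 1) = -6*w^3 + 9*w^2 + 3*w - 3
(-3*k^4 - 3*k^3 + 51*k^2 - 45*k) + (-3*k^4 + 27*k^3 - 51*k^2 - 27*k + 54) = -6*k^4 + 24*k^3 - 72*k + 54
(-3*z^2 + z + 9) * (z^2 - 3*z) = -3*z^4 + 10*z^3 + 6*z^2 - 27*z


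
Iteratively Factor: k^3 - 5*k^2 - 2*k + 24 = (k - 4)*(k^2 - k - 6) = (k - 4)*(k - 3)*(k + 2)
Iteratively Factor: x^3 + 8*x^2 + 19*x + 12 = (x + 1)*(x^2 + 7*x + 12) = (x + 1)*(x + 4)*(x + 3)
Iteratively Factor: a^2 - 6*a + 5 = (a - 5)*(a - 1)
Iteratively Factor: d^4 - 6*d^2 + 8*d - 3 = (d - 1)*(d^3 + d^2 - 5*d + 3) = (d - 1)^2*(d^2 + 2*d - 3) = (d - 1)^2*(d + 3)*(d - 1)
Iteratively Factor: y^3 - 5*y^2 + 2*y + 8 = (y + 1)*(y^2 - 6*y + 8) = (y - 4)*(y + 1)*(y - 2)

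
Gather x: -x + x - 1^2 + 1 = 0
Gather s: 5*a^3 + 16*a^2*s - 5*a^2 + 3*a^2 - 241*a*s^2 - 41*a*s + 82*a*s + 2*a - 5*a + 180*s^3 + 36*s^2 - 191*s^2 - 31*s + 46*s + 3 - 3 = 5*a^3 - 2*a^2 - 3*a + 180*s^3 + s^2*(-241*a - 155) + s*(16*a^2 + 41*a + 15)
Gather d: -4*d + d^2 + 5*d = d^2 + d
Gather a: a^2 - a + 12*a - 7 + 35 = a^2 + 11*a + 28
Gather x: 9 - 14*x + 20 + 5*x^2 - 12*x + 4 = 5*x^2 - 26*x + 33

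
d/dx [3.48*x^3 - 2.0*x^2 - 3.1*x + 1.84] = 10.44*x^2 - 4.0*x - 3.1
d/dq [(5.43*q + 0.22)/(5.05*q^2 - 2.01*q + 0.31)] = (-27.4215*q^2 - 2.222*q + 2.1255)/(25.5025*q^4 - 20.301*q^3 + 7.1711*q^2 - 1.2462*q + 0.0961)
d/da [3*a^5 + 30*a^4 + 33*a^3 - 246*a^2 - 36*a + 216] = 15*a^4 + 120*a^3 + 99*a^2 - 492*a - 36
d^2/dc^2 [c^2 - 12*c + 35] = 2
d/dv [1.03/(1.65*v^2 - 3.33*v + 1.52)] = (3.4299 - 3.399*v)/(1.65*v^2 - 3.33*v + 1.52)^2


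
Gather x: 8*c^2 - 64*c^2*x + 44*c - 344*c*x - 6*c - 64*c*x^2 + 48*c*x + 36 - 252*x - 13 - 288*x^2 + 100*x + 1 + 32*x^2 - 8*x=8*c^2 + 38*c + x^2*(-64*c - 256) + x*(-64*c^2 - 296*c - 160) + 24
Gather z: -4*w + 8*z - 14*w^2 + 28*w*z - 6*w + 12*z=-14*w^2 - 10*w + z*(28*w + 20)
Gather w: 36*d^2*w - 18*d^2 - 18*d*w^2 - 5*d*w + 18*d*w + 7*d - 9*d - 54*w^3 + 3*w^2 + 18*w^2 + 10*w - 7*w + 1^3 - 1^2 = -18*d^2 - 2*d - 54*w^3 + w^2*(21 - 18*d) + w*(36*d^2 + 13*d + 3)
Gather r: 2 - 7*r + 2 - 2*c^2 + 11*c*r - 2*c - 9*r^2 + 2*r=-2*c^2 - 2*c - 9*r^2 + r*(11*c - 5) + 4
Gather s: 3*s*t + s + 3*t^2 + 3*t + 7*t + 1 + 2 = s*(3*t + 1) + 3*t^2 + 10*t + 3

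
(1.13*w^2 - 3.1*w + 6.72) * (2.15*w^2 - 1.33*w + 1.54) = 2.4295*w^4 - 8.1679*w^3 + 20.3112*w^2 - 13.7116*w + 10.3488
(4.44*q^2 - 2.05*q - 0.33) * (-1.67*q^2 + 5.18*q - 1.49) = -7.4148*q^4 + 26.4227*q^3 - 16.6835*q^2 + 1.3451*q + 0.4917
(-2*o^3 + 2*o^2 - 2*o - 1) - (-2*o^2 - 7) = -2*o^3 + 4*o^2 - 2*o + 6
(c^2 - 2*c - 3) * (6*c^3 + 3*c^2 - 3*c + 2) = 6*c^5 - 9*c^4 - 27*c^3 - c^2 + 5*c - 6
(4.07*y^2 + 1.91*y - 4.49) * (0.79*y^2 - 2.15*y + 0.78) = 3.2153*y^4 - 7.2416*y^3 - 4.479*y^2 + 11.1433*y - 3.5022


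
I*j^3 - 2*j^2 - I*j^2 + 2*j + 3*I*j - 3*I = (j - I)*(j + 3*I)*(I*j - I)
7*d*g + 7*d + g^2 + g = (7*d + g)*(g + 1)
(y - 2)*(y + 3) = y^2 + y - 6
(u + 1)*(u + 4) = u^2 + 5*u + 4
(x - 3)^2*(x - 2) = x^3 - 8*x^2 + 21*x - 18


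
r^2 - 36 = (r - 6)*(r + 6)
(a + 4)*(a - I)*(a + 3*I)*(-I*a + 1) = -I*a^4 + 3*a^3 - 4*I*a^3 + 12*a^2 - I*a^2 + 3*a - 4*I*a + 12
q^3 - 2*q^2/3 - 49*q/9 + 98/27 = (q - 7/3)*(q - 2/3)*(q + 7/3)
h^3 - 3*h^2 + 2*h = h*(h - 2)*(h - 1)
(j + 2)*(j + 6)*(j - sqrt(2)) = j^3 - sqrt(2)*j^2 + 8*j^2 - 8*sqrt(2)*j + 12*j - 12*sqrt(2)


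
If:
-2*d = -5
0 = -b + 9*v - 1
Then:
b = 9*v - 1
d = 5/2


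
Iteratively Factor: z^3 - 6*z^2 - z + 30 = (z + 2)*(z^2 - 8*z + 15) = (z - 3)*(z + 2)*(z - 5)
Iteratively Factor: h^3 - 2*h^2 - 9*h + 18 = (h - 3)*(h^2 + h - 6) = (h - 3)*(h - 2)*(h + 3)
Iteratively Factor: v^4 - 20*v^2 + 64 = (v - 4)*(v^3 + 4*v^2 - 4*v - 16) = (v - 4)*(v + 4)*(v^2 - 4) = (v - 4)*(v + 2)*(v + 4)*(v - 2)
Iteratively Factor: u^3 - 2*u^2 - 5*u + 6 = (u - 3)*(u^2 + u - 2) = (u - 3)*(u + 2)*(u - 1)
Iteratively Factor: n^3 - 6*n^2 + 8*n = (n - 2)*(n^2 - 4*n) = (n - 4)*(n - 2)*(n)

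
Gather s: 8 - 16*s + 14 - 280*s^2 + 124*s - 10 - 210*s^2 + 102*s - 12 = -490*s^2 + 210*s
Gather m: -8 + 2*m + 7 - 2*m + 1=0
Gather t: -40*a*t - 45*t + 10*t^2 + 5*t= 10*t^2 + t*(-40*a - 40)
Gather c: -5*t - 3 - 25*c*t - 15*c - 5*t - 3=c*(-25*t - 15) - 10*t - 6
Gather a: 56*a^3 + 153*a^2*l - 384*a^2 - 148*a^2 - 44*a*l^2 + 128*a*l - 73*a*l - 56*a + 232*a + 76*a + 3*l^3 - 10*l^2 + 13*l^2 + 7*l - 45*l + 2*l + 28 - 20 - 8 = 56*a^3 + a^2*(153*l - 532) + a*(-44*l^2 + 55*l + 252) + 3*l^3 + 3*l^2 - 36*l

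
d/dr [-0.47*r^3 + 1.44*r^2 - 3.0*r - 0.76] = -1.41*r^2 + 2.88*r - 3.0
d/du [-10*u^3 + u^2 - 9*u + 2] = -30*u^2 + 2*u - 9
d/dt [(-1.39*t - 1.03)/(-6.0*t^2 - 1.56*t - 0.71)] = (8.34*t^2 + 2.1684*t - (1.39*t + 1.03)*(12.0*t + 1.56) + 0.9869)/(6.0*t^2 + 1.56*t + 0.71)^2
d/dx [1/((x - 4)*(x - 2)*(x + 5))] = (-(x - 4)*(x - 2) - (x - 4)*(x + 5) - (x - 2)*(x + 5))/((x - 4)^2*(x - 2)^2*(x + 5)^2)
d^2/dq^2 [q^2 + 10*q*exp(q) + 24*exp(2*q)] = 10*q*exp(q) + 96*exp(2*q) + 20*exp(q) + 2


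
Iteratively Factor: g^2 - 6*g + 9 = (g - 3)*(g - 3)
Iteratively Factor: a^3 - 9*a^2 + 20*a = (a - 5)*(a^2 - 4*a) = (a - 5)*(a - 4)*(a)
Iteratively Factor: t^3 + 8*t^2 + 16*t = (t + 4)*(t^2 + 4*t) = t*(t + 4)*(t + 4)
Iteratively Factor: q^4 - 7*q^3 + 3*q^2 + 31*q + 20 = (q - 5)*(q^3 - 2*q^2 - 7*q - 4) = (q - 5)*(q - 4)*(q^2 + 2*q + 1) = (q - 5)*(q - 4)*(q + 1)*(q + 1)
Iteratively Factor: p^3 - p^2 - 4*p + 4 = (p - 2)*(p^2 + p - 2) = (p - 2)*(p + 2)*(p - 1)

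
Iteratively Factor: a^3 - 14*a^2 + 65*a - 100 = (a - 5)*(a^2 - 9*a + 20) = (a - 5)*(a - 4)*(a - 5)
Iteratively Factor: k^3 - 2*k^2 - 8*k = (k - 4)*(k^2 + 2*k) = k*(k - 4)*(k + 2)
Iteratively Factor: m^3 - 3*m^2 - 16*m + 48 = (m + 4)*(m^2 - 7*m + 12) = (m - 4)*(m + 4)*(m - 3)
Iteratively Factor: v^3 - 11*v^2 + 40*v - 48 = (v - 4)*(v^2 - 7*v + 12) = (v - 4)*(v - 3)*(v - 4)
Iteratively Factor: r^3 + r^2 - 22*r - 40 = (r - 5)*(r^2 + 6*r + 8) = (r - 5)*(r + 4)*(r + 2)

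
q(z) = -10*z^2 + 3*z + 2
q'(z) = 3 - 20*z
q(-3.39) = -123.09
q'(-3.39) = 70.80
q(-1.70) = -32.00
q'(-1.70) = 37.00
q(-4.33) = -198.48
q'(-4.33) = 89.60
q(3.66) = -120.98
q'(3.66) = -70.20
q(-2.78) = -83.62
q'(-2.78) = 58.60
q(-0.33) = -0.08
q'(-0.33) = 9.60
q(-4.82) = -244.78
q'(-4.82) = 99.40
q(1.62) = -19.38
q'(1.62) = -29.40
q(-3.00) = -97.00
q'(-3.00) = 63.00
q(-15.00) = -2293.00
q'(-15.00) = 303.00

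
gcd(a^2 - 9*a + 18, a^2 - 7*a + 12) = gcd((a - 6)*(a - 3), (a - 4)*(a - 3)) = a - 3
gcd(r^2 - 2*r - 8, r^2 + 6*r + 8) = r + 2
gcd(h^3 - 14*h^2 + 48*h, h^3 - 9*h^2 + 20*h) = h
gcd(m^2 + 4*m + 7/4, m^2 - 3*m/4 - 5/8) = m + 1/2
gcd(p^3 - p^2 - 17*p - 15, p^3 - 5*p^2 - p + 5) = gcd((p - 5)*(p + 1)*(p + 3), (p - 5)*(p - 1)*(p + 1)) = p^2 - 4*p - 5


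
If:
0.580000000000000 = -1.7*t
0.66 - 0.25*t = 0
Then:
No Solution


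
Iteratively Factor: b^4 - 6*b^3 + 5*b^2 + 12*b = (b - 4)*(b^3 - 2*b^2 - 3*b) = (b - 4)*(b + 1)*(b^2 - 3*b) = (b - 4)*(b - 3)*(b + 1)*(b)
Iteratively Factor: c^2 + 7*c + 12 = (c + 4)*(c + 3)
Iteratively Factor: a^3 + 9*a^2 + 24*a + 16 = (a + 4)*(a^2 + 5*a + 4) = (a + 1)*(a + 4)*(a + 4)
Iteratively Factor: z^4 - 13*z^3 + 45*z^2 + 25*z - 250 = (z - 5)*(z^3 - 8*z^2 + 5*z + 50) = (z - 5)^2*(z^2 - 3*z - 10) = (z - 5)^2*(z + 2)*(z - 5)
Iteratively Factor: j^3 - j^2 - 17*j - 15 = (j - 5)*(j^2 + 4*j + 3) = (j - 5)*(j + 1)*(j + 3)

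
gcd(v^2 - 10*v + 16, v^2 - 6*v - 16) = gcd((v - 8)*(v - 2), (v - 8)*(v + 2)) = v - 8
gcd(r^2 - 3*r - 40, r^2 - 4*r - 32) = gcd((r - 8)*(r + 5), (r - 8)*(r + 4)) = r - 8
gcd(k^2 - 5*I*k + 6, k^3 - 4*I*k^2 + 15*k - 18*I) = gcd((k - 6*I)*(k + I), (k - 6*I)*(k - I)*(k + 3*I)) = k - 6*I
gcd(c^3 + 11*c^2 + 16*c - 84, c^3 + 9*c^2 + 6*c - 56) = c^2 + 5*c - 14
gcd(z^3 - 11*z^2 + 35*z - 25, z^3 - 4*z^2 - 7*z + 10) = z^2 - 6*z + 5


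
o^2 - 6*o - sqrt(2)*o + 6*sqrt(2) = (o - 6)*(o - sqrt(2))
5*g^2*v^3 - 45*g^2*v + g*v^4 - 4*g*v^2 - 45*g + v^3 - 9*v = (5*g + v)*(v - 3)*(v + 3)*(g*v + 1)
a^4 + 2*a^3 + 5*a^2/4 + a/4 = a*(a + 1/2)^2*(a + 1)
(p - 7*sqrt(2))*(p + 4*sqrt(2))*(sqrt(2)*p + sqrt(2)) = sqrt(2)*p^3 - 6*p^2 + sqrt(2)*p^2 - 56*sqrt(2)*p - 6*p - 56*sqrt(2)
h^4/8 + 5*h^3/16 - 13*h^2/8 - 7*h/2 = h*(h/4 + 1)*(h/2 + 1)*(h - 7/2)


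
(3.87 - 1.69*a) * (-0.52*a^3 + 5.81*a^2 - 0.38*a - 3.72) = 0.8788*a^4 - 11.8313*a^3 + 23.1269*a^2 + 4.8162*a - 14.3964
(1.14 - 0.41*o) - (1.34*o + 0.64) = 0.5 - 1.75*o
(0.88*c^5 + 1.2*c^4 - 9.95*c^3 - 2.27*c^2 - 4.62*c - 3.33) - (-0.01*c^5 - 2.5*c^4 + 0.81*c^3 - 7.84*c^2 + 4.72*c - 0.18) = 0.89*c^5 + 3.7*c^4 - 10.76*c^3 + 5.57*c^2 - 9.34*c - 3.15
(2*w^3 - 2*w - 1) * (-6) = -12*w^3 + 12*w + 6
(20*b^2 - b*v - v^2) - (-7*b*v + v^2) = 20*b^2 + 6*b*v - 2*v^2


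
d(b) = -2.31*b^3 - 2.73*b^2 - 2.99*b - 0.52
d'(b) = -6.93*b^2 - 5.46*b - 2.99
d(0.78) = -5.61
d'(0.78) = -11.47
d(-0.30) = 0.19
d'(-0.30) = -1.98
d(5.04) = -380.67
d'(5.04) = -206.54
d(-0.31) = 0.21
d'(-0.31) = -1.96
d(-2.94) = 43.38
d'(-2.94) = -46.84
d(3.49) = -142.40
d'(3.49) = -106.45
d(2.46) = -58.79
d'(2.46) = -58.36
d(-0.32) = 0.23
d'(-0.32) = -1.95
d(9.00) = -1932.55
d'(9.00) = -613.46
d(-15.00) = 7226.33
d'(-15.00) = -1480.34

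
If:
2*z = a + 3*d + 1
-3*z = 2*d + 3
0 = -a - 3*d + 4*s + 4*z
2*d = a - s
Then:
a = -71/80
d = -39/80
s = 7/80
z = -27/40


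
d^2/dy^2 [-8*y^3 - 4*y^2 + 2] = -48*y - 8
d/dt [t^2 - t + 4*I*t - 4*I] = 2*t - 1 + 4*I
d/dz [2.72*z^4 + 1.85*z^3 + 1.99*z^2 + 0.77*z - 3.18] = 10.88*z^3 + 5.55*z^2 + 3.98*z + 0.77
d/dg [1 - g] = -1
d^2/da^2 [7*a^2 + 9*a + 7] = 14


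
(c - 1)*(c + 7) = c^2 + 6*c - 7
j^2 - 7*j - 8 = (j - 8)*(j + 1)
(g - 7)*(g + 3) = g^2 - 4*g - 21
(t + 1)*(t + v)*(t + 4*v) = t^3 + 5*t^2*v + t^2 + 4*t*v^2 + 5*t*v + 4*v^2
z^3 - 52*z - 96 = (z - 8)*(z + 2)*(z + 6)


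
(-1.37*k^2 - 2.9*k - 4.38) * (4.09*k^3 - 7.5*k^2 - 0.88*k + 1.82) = -5.6033*k^5 - 1.586*k^4 + 5.0414*k^3 + 32.9086*k^2 - 1.4236*k - 7.9716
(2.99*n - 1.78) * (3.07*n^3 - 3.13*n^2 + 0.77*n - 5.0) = 9.1793*n^4 - 14.8233*n^3 + 7.8737*n^2 - 16.3206*n + 8.9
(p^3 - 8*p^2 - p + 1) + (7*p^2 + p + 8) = p^3 - p^2 + 9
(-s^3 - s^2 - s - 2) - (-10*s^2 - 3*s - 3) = -s^3 + 9*s^2 + 2*s + 1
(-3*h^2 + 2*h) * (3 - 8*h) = 24*h^3 - 25*h^2 + 6*h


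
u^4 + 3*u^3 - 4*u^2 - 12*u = u*(u - 2)*(u + 2)*(u + 3)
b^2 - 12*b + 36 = (b - 6)^2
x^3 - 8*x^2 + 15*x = x*(x - 5)*(x - 3)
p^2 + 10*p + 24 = (p + 4)*(p + 6)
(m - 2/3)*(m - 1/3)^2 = m^3 - 4*m^2/3 + 5*m/9 - 2/27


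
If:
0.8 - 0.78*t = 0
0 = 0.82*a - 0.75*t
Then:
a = 0.94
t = 1.03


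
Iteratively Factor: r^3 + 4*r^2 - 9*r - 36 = (r + 3)*(r^2 + r - 12) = (r + 3)*(r + 4)*(r - 3)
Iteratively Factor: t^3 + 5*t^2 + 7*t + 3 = (t + 1)*(t^2 + 4*t + 3) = (t + 1)*(t + 3)*(t + 1)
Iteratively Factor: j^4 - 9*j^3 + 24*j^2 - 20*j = (j - 5)*(j^3 - 4*j^2 + 4*j) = j*(j - 5)*(j^2 - 4*j + 4) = j*(j - 5)*(j - 2)*(j - 2)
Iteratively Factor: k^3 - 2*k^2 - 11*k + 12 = (k + 3)*(k^2 - 5*k + 4) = (k - 1)*(k + 3)*(k - 4)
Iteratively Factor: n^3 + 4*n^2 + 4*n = (n + 2)*(n^2 + 2*n) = n*(n + 2)*(n + 2)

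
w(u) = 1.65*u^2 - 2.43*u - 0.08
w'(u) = 3.3*u - 2.43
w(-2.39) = 15.15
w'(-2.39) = -10.32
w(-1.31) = 5.93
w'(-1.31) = -6.75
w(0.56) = -0.92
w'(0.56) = -0.58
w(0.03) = -0.15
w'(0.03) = -2.33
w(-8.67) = 145.02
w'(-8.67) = -31.04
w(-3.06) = 22.81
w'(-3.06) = -12.53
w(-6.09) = 75.91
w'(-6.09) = -22.53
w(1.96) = 1.50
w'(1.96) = 4.04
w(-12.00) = 266.68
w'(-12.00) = -42.03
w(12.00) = 208.36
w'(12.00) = 37.17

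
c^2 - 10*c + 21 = (c - 7)*(c - 3)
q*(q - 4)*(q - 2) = q^3 - 6*q^2 + 8*q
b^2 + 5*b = b*(b + 5)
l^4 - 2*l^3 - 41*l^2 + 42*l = l*(l - 7)*(l - 1)*(l + 6)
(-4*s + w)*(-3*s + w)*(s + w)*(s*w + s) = 12*s^4*w + 12*s^4 + 5*s^3*w^2 + 5*s^3*w - 6*s^2*w^3 - 6*s^2*w^2 + s*w^4 + s*w^3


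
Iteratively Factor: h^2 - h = (h - 1)*(h)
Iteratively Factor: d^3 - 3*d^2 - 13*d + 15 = (d - 1)*(d^2 - 2*d - 15) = (d - 1)*(d + 3)*(d - 5)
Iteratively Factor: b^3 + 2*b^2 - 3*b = (b - 1)*(b^2 + 3*b) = (b - 1)*(b + 3)*(b)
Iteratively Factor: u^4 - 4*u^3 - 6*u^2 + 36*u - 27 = (u - 1)*(u^3 - 3*u^2 - 9*u + 27) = (u - 3)*(u - 1)*(u^2 - 9) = (u - 3)*(u - 1)*(u + 3)*(u - 3)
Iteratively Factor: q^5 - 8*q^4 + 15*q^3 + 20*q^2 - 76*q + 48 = (q - 1)*(q^4 - 7*q^3 + 8*q^2 + 28*q - 48) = (q - 2)*(q - 1)*(q^3 - 5*q^2 - 2*q + 24) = (q - 3)*(q - 2)*(q - 1)*(q^2 - 2*q - 8) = (q - 4)*(q - 3)*(q - 2)*(q - 1)*(q + 2)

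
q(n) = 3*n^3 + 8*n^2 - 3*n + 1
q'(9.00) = 870.00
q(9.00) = 2809.00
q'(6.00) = 417.00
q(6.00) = 919.00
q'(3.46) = 160.10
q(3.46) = 210.66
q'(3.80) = 187.76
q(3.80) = 269.74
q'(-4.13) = 84.43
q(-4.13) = -61.49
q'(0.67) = 11.76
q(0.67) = 3.48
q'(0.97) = 20.99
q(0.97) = 8.36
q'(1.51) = 41.68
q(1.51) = 25.04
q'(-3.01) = 30.38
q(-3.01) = 0.70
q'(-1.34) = -8.28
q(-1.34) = 12.17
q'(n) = 9*n^2 + 16*n - 3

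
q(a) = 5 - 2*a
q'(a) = -2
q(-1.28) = 7.56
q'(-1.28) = -2.00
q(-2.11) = 9.22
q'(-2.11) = -2.00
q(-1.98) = 8.96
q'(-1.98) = -2.00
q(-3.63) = 12.26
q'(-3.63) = -2.00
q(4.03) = -3.06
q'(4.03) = -2.00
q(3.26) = -1.52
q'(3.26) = -2.00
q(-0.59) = 6.18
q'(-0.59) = -2.00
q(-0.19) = 5.38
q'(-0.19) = -2.00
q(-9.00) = 23.00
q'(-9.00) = -2.00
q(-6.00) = 17.00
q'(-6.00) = -2.00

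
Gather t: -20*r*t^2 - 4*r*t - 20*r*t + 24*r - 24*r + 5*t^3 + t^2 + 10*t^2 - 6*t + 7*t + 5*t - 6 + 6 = 5*t^3 + t^2*(11 - 20*r) + t*(6 - 24*r)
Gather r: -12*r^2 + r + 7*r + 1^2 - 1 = -12*r^2 + 8*r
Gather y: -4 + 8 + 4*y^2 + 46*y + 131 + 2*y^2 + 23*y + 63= 6*y^2 + 69*y + 198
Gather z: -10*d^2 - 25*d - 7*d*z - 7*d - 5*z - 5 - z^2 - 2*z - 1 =-10*d^2 - 32*d - z^2 + z*(-7*d - 7) - 6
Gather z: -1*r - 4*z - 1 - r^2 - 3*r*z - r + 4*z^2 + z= -r^2 - 2*r + 4*z^2 + z*(-3*r - 3) - 1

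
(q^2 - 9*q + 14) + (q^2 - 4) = 2*q^2 - 9*q + 10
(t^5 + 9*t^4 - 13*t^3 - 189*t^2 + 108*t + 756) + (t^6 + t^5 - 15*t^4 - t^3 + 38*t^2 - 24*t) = t^6 + 2*t^5 - 6*t^4 - 14*t^3 - 151*t^2 + 84*t + 756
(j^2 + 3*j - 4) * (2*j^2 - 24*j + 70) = 2*j^4 - 18*j^3 - 10*j^2 + 306*j - 280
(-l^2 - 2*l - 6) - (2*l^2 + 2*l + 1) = -3*l^2 - 4*l - 7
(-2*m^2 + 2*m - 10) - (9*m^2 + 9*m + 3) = -11*m^2 - 7*m - 13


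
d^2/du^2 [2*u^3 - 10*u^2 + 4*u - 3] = 12*u - 20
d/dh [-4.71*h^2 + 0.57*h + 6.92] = 0.57 - 9.42*h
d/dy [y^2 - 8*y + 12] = 2*y - 8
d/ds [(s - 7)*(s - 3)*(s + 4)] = 3*s^2 - 12*s - 19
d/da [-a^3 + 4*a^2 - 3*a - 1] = -3*a^2 + 8*a - 3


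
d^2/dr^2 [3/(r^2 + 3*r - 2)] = 6*(-r^2 - 3*r + (2*r + 3)^2 + 2)/(r^2 + 3*r - 2)^3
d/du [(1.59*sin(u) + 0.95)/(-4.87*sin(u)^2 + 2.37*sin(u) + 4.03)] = (7.7433*sin(u)^2 + 9.253*sin(u) + 4.1562)*cos(u)/(23.7169*sin(u)^4 - 23.0838*sin(u)^3 - 33.6353*sin(u)^2 + 19.1022*sin(u) + 16.2409)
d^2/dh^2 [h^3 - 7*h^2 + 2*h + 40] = 6*h - 14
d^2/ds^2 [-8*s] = 0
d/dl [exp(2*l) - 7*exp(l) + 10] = (2*exp(l) - 7)*exp(l)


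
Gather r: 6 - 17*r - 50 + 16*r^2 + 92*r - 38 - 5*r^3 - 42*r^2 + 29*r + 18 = -5*r^3 - 26*r^2 + 104*r - 64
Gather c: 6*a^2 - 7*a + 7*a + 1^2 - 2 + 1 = 6*a^2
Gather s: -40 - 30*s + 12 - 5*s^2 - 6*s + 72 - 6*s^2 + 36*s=44 - 11*s^2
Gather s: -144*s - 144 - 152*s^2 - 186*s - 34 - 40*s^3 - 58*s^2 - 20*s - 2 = -40*s^3 - 210*s^2 - 350*s - 180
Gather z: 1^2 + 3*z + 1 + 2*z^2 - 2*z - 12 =2*z^2 + z - 10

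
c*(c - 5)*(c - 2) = c^3 - 7*c^2 + 10*c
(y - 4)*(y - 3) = y^2 - 7*y + 12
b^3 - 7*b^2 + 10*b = b*(b - 5)*(b - 2)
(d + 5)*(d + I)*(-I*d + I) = -I*d^3 + d^2 - 4*I*d^2 + 4*d + 5*I*d - 5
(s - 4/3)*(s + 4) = s^2 + 8*s/3 - 16/3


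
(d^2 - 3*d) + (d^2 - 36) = 2*d^2 - 3*d - 36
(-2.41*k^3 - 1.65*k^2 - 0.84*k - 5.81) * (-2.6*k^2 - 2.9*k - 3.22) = 6.266*k^5 + 11.279*k^4 + 14.7292*k^3 + 22.855*k^2 + 19.5538*k + 18.7082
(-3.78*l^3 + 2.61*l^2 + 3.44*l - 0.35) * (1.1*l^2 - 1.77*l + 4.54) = -4.158*l^5 + 9.5616*l^4 - 17.9969*l^3 + 5.3756*l^2 + 16.2371*l - 1.589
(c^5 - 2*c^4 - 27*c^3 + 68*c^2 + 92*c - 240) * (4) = 4*c^5 - 8*c^4 - 108*c^3 + 272*c^2 + 368*c - 960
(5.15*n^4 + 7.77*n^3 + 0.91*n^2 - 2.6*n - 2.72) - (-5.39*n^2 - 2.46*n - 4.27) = 5.15*n^4 + 7.77*n^3 + 6.3*n^2 - 0.14*n + 1.55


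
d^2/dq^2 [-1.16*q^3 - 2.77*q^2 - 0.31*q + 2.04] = -6.96*q - 5.54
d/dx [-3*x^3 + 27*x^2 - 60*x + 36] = -9*x^2 + 54*x - 60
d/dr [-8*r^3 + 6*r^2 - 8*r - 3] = -24*r^2 + 12*r - 8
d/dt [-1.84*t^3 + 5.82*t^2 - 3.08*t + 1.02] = -5.52*t^2 + 11.64*t - 3.08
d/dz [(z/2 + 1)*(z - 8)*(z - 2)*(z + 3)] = 2*z^3 - 15*z^2/2 - 28*z + 10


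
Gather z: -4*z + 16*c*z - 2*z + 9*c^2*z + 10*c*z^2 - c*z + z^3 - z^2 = z^3 + z^2*(10*c - 1) + z*(9*c^2 + 15*c - 6)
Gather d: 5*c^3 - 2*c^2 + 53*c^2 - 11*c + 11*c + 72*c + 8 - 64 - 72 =5*c^3 + 51*c^2 + 72*c - 128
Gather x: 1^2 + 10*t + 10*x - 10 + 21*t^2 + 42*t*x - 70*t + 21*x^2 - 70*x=21*t^2 - 60*t + 21*x^2 + x*(42*t - 60) - 9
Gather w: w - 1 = w - 1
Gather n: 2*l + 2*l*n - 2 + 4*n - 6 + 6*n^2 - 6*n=2*l + 6*n^2 + n*(2*l - 2) - 8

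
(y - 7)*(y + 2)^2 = y^3 - 3*y^2 - 24*y - 28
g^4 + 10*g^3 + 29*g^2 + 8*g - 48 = (g - 1)*(g + 3)*(g + 4)^2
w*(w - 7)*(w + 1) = w^3 - 6*w^2 - 7*w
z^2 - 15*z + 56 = (z - 8)*(z - 7)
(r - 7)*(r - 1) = r^2 - 8*r + 7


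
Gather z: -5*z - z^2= -z^2 - 5*z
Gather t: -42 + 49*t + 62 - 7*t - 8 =42*t + 12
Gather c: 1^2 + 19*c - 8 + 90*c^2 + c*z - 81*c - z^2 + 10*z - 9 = 90*c^2 + c*(z - 62) - z^2 + 10*z - 16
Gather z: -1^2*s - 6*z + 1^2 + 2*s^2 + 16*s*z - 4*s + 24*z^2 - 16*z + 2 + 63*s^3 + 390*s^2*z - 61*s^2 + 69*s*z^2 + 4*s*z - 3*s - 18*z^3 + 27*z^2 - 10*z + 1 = 63*s^3 - 59*s^2 - 8*s - 18*z^3 + z^2*(69*s + 51) + z*(390*s^2 + 20*s - 32) + 4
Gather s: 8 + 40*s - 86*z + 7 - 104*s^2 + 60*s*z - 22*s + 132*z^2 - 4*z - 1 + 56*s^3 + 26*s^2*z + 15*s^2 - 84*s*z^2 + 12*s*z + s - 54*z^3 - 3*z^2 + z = 56*s^3 + s^2*(26*z - 89) + s*(-84*z^2 + 72*z + 19) - 54*z^3 + 129*z^2 - 89*z + 14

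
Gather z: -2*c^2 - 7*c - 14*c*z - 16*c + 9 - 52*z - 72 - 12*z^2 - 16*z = -2*c^2 - 23*c - 12*z^2 + z*(-14*c - 68) - 63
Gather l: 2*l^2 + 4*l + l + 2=2*l^2 + 5*l + 2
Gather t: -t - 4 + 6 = 2 - t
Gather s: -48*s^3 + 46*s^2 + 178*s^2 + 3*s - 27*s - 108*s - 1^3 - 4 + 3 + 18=-48*s^3 + 224*s^2 - 132*s + 16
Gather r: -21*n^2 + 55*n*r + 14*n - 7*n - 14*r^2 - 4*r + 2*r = -21*n^2 + 7*n - 14*r^2 + r*(55*n - 2)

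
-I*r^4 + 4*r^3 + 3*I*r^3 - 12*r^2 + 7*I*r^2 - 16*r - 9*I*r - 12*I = (r - 4)*(r + 1)*(r + 3*I)*(-I*r + 1)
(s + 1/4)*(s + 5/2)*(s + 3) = s^3 + 23*s^2/4 + 71*s/8 + 15/8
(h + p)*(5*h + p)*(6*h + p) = 30*h^3 + 41*h^2*p + 12*h*p^2 + p^3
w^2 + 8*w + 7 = (w + 1)*(w + 7)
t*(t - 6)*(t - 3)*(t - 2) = t^4 - 11*t^3 + 36*t^2 - 36*t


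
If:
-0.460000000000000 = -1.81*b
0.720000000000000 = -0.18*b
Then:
No Solution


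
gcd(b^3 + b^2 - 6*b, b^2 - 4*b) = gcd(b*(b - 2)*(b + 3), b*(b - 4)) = b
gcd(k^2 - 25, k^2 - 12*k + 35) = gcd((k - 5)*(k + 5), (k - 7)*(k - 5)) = k - 5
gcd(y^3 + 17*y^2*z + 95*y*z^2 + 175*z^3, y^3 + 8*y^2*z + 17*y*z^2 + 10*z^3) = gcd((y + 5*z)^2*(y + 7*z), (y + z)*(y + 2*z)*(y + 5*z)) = y + 5*z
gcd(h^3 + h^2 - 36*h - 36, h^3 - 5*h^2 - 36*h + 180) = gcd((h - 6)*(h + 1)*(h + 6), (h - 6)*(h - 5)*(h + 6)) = h^2 - 36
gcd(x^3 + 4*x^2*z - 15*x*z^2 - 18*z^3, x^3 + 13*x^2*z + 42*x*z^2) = x + 6*z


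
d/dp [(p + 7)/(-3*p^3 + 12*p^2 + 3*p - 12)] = (-p^3 + 4*p^2 + p - (p + 7)*(-3*p^2 + 8*p + 1) - 4)/(3*(p^3 - 4*p^2 - p + 4)^2)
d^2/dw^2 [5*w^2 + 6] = 10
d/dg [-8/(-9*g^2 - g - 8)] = 8*(-18*g - 1)/(9*g^2 + g + 8)^2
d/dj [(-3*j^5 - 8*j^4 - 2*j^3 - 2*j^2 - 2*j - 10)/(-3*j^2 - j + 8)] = (27*j^6 + 60*j^5 - 90*j^4 - 252*j^3 - 52*j^2 - 92*j - 26)/(9*j^4 + 6*j^3 - 47*j^2 - 16*j + 64)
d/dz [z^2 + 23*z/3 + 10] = 2*z + 23/3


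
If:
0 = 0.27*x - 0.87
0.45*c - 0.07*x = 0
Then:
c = 0.50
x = 3.22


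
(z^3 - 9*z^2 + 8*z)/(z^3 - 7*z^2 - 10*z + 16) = z/(z + 2)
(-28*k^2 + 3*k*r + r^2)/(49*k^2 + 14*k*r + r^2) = (-4*k + r)/(7*k + r)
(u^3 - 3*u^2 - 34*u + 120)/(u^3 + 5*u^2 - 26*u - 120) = (u - 4)/(u + 4)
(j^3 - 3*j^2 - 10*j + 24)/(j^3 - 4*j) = (j^2 - j - 12)/(j*(j + 2))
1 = 1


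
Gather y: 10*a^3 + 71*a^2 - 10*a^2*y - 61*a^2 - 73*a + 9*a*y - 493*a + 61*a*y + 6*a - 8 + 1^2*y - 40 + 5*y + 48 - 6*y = 10*a^3 + 10*a^2 - 560*a + y*(-10*a^2 + 70*a)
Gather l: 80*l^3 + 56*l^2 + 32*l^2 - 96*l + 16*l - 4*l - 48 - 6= 80*l^3 + 88*l^2 - 84*l - 54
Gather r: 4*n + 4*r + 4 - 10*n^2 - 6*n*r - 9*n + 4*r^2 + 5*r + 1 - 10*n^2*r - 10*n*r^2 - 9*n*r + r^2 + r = -10*n^2 - 5*n + r^2*(5 - 10*n) + r*(-10*n^2 - 15*n + 10) + 5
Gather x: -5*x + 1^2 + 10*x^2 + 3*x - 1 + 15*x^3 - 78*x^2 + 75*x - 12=15*x^3 - 68*x^2 + 73*x - 12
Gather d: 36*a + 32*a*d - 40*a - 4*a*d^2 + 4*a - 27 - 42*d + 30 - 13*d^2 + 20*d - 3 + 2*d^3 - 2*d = 2*d^3 + d^2*(-4*a - 13) + d*(32*a - 24)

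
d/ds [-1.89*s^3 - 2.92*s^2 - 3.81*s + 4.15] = -5.67*s^2 - 5.84*s - 3.81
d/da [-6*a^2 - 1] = -12*a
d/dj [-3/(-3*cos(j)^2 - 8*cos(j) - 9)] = 6*(3*cos(j) + 4)*sin(j)/(3*cos(j)^2 + 8*cos(j) + 9)^2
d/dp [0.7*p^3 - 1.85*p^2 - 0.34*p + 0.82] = 2.1*p^2 - 3.7*p - 0.34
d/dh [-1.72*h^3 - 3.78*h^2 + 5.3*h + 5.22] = -5.16*h^2 - 7.56*h + 5.3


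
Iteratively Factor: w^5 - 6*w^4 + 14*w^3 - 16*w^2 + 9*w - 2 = (w - 2)*(w^4 - 4*w^3 + 6*w^2 - 4*w + 1) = (w - 2)*(w - 1)*(w^3 - 3*w^2 + 3*w - 1) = (w - 2)*(w - 1)^2*(w^2 - 2*w + 1) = (w - 2)*(w - 1)^3*(w - 1)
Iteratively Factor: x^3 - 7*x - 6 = (x - 3)*(x^2 + 3*x + 2) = (x - 3)*(x + 1)*(x + 2)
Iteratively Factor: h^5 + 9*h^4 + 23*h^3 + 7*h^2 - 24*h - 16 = (h + 1)*(h^4 + 8*h^3 + 15*h^2 - 8*h - 16) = (h + 1)*(h + 4)*(h^3 + 4*h^2 - h - 4) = (h + 1)*(h + 4)^2*(h^2 - 1) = (h + 1)^2*(h + 4)^2*(h - 1)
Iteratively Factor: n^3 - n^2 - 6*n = (n)*(n^2 - n - 6) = n*(n - 3)*(n + 2)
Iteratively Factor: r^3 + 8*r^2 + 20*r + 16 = (r + 4)*(r^2 + 4*r + 4) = (r + 2)*(r + 4)*(r + 2)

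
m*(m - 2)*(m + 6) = m^3 + 4*m^2 - 12*m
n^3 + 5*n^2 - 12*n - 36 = (n - 3)*(n + 2)*(n + 6)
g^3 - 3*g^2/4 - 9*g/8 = g*(g - 3/2)*(g + 3/4)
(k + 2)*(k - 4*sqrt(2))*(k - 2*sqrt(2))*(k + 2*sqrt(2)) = k^4 - 4*sqrt(2)*k^3 + 2*k^3 - 8*sqrt(2)*k^2 - 8*k^2 - 16*k + 32*sqrt(2)*k + 64*sqrt(2)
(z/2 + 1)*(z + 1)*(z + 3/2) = z^3/2 + 9*z^2/4 + 13*z/4 + 3/2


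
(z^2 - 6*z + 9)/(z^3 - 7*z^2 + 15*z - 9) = 1/(z - 1)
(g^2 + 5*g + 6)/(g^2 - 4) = (g + 3)/(g - 2)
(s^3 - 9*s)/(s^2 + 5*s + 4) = s*(s^2 - 9)/(s^2 + 5*s + 4)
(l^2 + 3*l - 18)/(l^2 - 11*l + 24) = (l + 6)/(l - 8)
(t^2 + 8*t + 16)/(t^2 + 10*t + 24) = (t + 4)/(t + 6)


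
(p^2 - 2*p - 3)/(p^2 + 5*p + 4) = (p - 3)/(p + 4)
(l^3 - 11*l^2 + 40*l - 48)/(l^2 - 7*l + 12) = l - 4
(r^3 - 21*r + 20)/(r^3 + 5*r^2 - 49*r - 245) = (r^2 - 5*r + 4)/(r^2 - 49)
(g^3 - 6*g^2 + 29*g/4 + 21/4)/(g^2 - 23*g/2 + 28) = (2*g^2 - 5*g - 3)/(2*(g - 8))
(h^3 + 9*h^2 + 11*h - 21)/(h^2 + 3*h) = h + 6 - 7/h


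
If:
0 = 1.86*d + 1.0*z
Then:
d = -0.537634408602151*z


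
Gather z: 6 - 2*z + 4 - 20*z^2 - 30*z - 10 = -20*z^2 - 32*z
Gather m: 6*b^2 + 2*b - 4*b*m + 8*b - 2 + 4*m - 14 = 6*b^2 + 10*b + m*(4 - 4*b) - 16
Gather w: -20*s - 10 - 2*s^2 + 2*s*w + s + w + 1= -2*s^2 - 19*s + w*(2*s + 1) - 9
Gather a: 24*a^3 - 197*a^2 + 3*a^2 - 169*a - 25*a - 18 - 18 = 24*a^3 - 194*a^2 - 194*a - 36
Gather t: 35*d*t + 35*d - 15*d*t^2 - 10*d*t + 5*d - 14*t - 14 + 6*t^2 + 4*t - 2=40*d + t^2*(6 - 15*d) + t*(25*d - 10) - 16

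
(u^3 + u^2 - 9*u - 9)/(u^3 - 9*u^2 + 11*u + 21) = (u + 3)/(u - 7)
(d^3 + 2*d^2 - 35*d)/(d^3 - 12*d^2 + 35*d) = (d + 7)/(d - 7)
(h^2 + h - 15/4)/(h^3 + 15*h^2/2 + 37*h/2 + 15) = (h - 3/2)/(h^2 + 5*h + 6)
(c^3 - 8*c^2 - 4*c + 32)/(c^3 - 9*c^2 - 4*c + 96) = (c^2 - 4)/(c^2 - c - 12)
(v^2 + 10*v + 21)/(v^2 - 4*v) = (v^2 + 10*v + 21)/(v*(v - 4))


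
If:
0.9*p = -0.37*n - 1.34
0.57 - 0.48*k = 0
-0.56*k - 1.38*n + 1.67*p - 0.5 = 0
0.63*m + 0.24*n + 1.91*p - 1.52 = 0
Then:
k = 1.19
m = 5.40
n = -1.77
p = -0.76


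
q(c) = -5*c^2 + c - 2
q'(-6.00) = 61.00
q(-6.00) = -188.00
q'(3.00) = -29.00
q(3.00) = -44.00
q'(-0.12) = 2.20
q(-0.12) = -2.19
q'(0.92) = -8.20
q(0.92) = -5.31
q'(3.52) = -34.20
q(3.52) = -60.43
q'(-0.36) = 4.60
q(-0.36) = -3.01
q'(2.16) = -20.60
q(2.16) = -23.17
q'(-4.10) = 42.00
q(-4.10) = -90.15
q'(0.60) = -5.00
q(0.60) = -3.20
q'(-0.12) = 2.20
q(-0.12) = -2.19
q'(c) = 1 - 10*c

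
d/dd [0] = 0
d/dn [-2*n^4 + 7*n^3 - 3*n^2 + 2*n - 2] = -8*n^3 + 21*n^2 - 6*n + 2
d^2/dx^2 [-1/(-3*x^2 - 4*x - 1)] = 2*(-9*x^2 - 12*x + 4*(3*x + 2)^2 - 3)/(3*x^2 + 4*x + 1)^3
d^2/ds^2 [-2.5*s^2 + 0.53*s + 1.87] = -5.00000000000000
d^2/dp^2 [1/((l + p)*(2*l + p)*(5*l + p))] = 2*(209*l^4 + 378*l^3*p + 243*l^2*p^2 + 64*l*p^3 + 6*p^4)/(1000*l^9 + 5100*l^8*p + 11070*l^7*p^2 + 13373*l^6*p^3 + 9876*l^5*p^4 + 4611*l^4*p^5 + 1358*l^3*p^6 + 243*l^2*p^7 + 24*l*p^8 + p^9)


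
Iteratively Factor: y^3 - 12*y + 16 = (y + 4)*(y^2 - 4*y + 4) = (y - 2)*(y + 4)*(y - 2)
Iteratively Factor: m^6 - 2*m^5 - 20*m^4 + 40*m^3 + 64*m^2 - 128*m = (m - 2)*(m^5 - 20*m^3 + 64*m) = (m - 2)*(m + 2)*(m^4 - 2*m^3 - 16*m^2 + 32*m) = (m - 2)^2*(m + 2)*(m^3 - 16*m) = (m - 4)*(m - 2)^2*(m + 2)*(m^2 + 4*m) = m*(m - 4)*(m - 2)^2*(m + 2)*(m + 4)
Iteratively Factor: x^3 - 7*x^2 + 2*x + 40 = (x - 5)*(x^2 - 2*x - 8) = (x - 5)*(x + 2)*(x - 4)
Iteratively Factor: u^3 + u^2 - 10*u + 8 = (u + 4)*(u^2 - 3*u + 2) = (u - 1)*(u + 4)*(u - 2)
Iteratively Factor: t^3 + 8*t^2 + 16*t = (t + 4)*(t^2 + 4*t) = (t + 4)^2*(t)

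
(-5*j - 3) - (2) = -5*j - 5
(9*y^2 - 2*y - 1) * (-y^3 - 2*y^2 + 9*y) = -9*y^5 - 16*y^4 + 86*y^3 - 16*y^2 - 9*y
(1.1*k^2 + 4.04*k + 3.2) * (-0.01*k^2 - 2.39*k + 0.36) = -0.011*k^4 - 2.6694*k^3 - 9.2916*k^2 - 6.1936*k + 1.152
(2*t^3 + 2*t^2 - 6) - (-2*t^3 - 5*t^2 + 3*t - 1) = 4*t^3 + 7*t^2 - 3*t - 5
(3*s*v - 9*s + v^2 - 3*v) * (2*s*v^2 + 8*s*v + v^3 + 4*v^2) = 6*s^2*v^3 + 6*s^2*v^2 - 72*s^2*v + 5*s*v^4 + 5*s*v^3 - 60*s*v^2 + v^5 + v^4 - 12*v^3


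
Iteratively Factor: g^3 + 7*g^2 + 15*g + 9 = (g + 3)*(g^2 + 4*g + 3) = (g + 1)*(g + 3)*(g + 3)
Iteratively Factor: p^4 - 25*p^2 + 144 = (p - 3)*(p^3 + 3*p^2 - 16*p - 48) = (p - 3)*(p + 3)*(p^2 - 16) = (p - 4)*(p - 3)*(p + 3)*(p + 4)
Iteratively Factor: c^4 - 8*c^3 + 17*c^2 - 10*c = (c - 1)*(c^3 - 7*c^2 + 10*c) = c*(c - 1)*(c^2 - 7*c + 10) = c*(c - 2)*(c - 1)*(c - 5)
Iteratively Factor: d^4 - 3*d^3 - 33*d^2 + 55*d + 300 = (d + 4)*(d^3 - 7*d^2 - 5*d + 75) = (d - 5)*(d + 4)*(d^2 - 2*d - 15) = (d - 5)*(d + 3)*(d + 4)*(d - 5)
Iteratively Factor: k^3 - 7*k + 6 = (k - 1)*(k^2 + k - 6) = (k - 1)*(k + 3)*(k - 2)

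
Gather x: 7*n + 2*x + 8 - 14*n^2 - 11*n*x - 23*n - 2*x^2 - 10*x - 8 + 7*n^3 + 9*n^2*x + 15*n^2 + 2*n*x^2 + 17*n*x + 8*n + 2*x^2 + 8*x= 7*n^3 + n^2 + 2*n*x^2 - 8*n + x*(9*n^2 + 6*n)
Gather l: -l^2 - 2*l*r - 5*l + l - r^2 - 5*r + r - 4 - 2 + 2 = -l^2 + l*(-2*r - 4) - r^2 - 4*r - 4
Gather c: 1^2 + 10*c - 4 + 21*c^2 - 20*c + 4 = 21*c^2 - 10*c + 1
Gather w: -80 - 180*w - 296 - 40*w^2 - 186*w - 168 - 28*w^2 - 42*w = -68*w^2 - 408*w - 544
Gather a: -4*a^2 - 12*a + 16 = -4*a^2 - 12*a + 16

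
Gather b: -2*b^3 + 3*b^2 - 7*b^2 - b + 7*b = -2*b^3 - 4*b^2 + 6*b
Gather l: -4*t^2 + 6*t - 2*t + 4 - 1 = -4*t^2 + 4*t + 3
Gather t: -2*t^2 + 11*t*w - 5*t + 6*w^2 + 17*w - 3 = -2*t^2 + t*(11*w - 5) + 6*w^2 + 17*w - 3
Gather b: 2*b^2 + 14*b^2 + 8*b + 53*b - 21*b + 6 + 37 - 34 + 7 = 16*b^2 + 40*b + 16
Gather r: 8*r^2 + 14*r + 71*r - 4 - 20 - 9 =8*r^2 + 85*r - 33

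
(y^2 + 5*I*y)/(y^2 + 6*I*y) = (y + 5*I)/(y + 6*I)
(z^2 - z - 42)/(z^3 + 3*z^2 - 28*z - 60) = (z - 7)/(z^2 - 3*z - 10)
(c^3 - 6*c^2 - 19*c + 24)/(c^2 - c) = c - 5 - 24/c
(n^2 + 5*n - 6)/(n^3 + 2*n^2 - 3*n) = (n + 6)/(n*(n + 3))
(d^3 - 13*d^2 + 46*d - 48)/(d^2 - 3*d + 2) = (d^2 - 11*d + 24)/(d - 1)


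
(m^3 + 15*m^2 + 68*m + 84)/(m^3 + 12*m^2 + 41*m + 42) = (m + 6)/(m + 3)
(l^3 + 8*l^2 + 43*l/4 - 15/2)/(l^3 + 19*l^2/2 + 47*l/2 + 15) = (l - 1/2)/(l + 1)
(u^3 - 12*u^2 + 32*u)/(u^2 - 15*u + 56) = u*(u - 4)/(u - 7)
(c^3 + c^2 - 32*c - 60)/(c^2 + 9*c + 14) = (c^2 - c - 30)/(c + 7)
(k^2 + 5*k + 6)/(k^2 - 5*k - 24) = (k + 2)/(k - 8)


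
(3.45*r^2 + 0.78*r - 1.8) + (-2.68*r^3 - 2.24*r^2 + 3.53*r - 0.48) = -2.68*r^3 + 1.21*r^2 + 4.31*r - 2.28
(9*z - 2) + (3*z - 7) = 12*z - 9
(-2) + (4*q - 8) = 4*q - 10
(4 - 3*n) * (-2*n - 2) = 6*n^2 - 2*n - 8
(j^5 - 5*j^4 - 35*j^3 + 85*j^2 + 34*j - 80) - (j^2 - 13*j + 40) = j^5 - 5*j^4 - 35*j^3 + 84*j^2 + 47*j - 120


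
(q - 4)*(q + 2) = q^2 - 2*q - 8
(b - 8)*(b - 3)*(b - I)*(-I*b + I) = -I*b^4 - b^3 + 12*I*b^3 + 12*b^2 - 35*I*b^2 - 35*b + 24*I*b + 24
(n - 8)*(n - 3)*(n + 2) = n^3 - 9*n^2 + 2*n + 48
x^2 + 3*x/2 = x*(x + 3/2)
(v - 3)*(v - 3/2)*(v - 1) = v^3 - 11*v^2/2 + 9*v - 9/2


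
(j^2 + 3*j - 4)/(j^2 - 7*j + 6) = (j + 4)/(j - 6)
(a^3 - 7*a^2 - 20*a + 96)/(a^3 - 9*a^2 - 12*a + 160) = (a - 3)/(a - 5)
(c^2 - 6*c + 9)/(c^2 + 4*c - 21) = (c - 3)/(c + 7)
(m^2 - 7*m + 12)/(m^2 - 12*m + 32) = (m - 3)/(m - 8)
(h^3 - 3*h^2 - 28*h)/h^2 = h - 3 - 28/h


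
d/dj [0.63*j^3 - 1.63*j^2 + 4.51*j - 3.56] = 1.89*j^2 - 3.26*j + 4.51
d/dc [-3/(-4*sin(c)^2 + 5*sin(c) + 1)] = 3*(5 - 8*sin(c))*cos(c)/(-4*sin(c)^2 + 5*sin(c) + 1)^2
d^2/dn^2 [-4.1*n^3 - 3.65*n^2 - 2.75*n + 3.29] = -24.6*n - 7.3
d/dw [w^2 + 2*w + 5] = 2*w + 2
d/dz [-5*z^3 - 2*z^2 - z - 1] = -15*z^2 - 4*z - 1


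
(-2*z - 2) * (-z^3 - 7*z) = 2*z^4 + 2*z^3 + 14*z^2 + 14*z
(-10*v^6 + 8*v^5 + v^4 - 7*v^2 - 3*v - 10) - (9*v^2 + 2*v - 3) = -10*v^6 + 8*v^5 + v^4 - 16*v^2 - 5*v - 7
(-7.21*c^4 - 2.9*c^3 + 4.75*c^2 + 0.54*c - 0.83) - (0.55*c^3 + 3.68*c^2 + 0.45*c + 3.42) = -7.21*c^4 - 3.45*c^3 + 1.07*c^2 + 0.09*c - 4.25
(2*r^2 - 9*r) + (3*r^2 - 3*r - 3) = 5*r^2 - 12*r - 3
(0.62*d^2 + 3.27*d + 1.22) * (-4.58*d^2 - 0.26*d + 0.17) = -2.8396*d^4 - 15.1378*d^3 - 6.3324*d^2 + 0.2387*d + 0.2074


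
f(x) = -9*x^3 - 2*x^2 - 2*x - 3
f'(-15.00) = -6017.00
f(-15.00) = 29952.00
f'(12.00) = -3938.00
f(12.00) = -15867.00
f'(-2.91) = -219.00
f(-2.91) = 207.66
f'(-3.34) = -289.84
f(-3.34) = 316.71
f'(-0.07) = -1.85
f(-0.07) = -2.87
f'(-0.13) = -1.94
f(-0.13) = -2.75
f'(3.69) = -384.39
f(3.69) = -489.80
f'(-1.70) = -73.23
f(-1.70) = 38.84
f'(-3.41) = -302.32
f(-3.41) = 337.43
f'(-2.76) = -196.64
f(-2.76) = 176.51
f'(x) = -27*x^2 - 4*x - 2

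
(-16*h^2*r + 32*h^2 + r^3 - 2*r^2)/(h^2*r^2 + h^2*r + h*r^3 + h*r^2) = (-16*h^2*r + 32*h^2 + r^3 - 2*r^2)/(h*r*(h*r + h + r^2 + r))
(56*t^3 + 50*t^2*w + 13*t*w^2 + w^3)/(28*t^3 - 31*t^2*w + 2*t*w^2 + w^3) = (8*t^2 + 6*t*w + w^2)/(4*t^2 - 5*t*w + w^2)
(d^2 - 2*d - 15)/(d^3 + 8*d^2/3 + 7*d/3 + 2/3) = 3*(d^2 - 2*d - 15)/(3*d^3 + 8*d^2 + 7*d + 2)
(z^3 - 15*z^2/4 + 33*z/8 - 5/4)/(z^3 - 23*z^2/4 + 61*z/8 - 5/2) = (z - 2)/(z - 4)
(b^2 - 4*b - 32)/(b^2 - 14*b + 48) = (b + 4)/(b - 6)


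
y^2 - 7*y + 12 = (y - 4)*(y - 3)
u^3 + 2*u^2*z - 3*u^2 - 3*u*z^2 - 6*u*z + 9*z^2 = (u - 3)*(u - z)*(u + 3*z)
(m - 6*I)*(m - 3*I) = m^2 - 9*I*m - 18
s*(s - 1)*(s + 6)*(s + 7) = s^4 + 12*s^3 + 29*s^2 - 42*s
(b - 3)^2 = b^2 - 6*b + 9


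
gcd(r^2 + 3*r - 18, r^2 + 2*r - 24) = r + 6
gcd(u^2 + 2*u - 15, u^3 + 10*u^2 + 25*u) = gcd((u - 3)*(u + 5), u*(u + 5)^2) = u + 5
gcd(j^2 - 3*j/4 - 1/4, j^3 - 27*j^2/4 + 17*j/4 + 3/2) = j^2 - 3*j/4 - 1/4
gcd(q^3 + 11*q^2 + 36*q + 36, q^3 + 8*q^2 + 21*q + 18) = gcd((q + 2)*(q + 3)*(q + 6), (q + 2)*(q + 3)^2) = q^2 + 5*q + 6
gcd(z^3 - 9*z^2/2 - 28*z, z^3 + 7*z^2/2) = z^2 + 7*z/2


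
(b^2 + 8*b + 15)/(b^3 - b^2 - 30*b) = (b + 3)/(b*(b - 6))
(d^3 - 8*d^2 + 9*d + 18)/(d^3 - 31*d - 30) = (d - 3)/(d + 5)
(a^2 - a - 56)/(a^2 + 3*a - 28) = (a - 8)/(a - 4)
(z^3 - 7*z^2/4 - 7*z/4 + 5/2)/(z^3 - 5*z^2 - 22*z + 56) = (4*z^2 + z - 5)/(4*(z^2 - 3*z - 28))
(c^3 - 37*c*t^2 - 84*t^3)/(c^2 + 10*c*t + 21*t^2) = (c^2 - 3*c*t - 28*t^2)/(c + 7*t)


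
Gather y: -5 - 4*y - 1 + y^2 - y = y^2 - 5*y - 6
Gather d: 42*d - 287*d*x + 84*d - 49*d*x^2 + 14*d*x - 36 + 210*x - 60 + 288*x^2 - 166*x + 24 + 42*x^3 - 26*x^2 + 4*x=d*(-49*x^2 - 273*x + 126) + 42*x^3 + 262*x^2 + 48*x - 72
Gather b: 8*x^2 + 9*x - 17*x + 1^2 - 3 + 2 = 8*x^2 - 8*x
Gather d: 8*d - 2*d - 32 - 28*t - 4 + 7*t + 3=6*d - 21*t - 33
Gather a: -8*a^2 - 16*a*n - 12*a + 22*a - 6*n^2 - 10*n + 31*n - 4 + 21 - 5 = -8*a^2 + a*(10 - 16*n) - 6*n^2 + 21*n + 12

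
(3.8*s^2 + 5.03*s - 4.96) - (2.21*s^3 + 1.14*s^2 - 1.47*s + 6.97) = -2.21*s^3 + 2.66*s^2 + 6.5*s - 11.93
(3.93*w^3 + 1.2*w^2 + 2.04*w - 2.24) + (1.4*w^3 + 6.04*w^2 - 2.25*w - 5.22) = 5.33*w^3 + 7.24*w^2 - 0.21*w - 7.46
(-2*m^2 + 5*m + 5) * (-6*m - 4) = 12*m^3 - 22*m^2 - 50*m - 20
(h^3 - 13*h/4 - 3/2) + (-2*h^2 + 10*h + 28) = h^3 - 2*h^2 + 27*h/4 + 53/2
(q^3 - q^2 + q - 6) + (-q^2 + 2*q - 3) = q^3 - 2*q^2 + 3*q - 9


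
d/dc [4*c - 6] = 4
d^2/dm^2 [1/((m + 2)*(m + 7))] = 2*((m + 2)^2 + (m + 2)*(m + 7) + (m + 7)^2)/((m + 2)^3*(m + 7)^3)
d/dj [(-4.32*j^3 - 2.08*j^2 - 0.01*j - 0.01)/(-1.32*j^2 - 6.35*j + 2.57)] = (5.7024*j^4 + 54.864*j^3 - 20.1124*j^2 - 10.7176*j - 0.0892)/(1.7424*j^4 + 16.764*j^3 + 33.5377*j^2 - 32.639*j + 6.6049)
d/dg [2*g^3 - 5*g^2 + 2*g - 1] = 6*g^2 - 10*g + 2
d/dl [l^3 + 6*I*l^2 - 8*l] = 3*l^2 + 12*I*l - 8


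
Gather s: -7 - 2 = -9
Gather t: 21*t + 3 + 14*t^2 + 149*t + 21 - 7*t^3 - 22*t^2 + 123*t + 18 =-7*t^3 - 8*t^2 + 293*t + 42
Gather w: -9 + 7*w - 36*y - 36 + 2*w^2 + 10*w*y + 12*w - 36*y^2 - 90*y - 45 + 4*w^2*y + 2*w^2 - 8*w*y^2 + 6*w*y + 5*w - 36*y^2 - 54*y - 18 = w^2*(4*y + 4) + w*(-8*y^2 + 16*y + 24) - 72*y^2 - 180*y - 108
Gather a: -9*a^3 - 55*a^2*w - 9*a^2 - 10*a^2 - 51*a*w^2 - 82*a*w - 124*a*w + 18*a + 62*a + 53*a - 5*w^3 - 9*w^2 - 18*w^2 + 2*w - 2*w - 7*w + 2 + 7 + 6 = -9*a^3 + a^2*(-55*w - 19) + a*(-51*w^2 - 206*w + 133) - 5*w^3 - 27*w^2 - 7*w + 15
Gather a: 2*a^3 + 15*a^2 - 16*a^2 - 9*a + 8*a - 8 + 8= 2*a^3 - a^2 - a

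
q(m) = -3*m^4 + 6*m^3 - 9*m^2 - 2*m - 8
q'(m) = -12*m^3 + 18*m^2 - 18*m - 2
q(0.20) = -8.72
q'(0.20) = -4.98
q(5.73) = -2420.16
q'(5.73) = -1771.74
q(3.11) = -201.44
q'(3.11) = -244.84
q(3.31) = -255.75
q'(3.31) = -299.55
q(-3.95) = -1240.62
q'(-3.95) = 1089.50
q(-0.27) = -8.25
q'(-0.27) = 4.41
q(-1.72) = -87.97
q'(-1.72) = 143.27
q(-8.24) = -17789.71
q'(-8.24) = 8082.19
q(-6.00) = -5504.00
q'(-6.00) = 3346.00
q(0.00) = -8.00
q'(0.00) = -2.00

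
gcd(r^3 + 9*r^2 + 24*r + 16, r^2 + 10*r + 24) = r + 4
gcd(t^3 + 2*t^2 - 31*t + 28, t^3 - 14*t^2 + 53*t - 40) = t - 1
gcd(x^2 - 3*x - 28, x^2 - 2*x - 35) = x - 7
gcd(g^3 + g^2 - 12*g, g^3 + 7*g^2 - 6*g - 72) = g^2 + g - 12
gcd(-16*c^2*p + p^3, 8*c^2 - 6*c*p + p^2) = -4*c + p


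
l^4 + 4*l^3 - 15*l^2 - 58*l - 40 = (l - 4)*(l + 1)*(l + 2)*(l + 5)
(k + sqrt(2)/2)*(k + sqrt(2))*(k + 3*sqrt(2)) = k^3 + 9*sqrt(2)*k^2/2 + 10*k + 3*sqrt(2)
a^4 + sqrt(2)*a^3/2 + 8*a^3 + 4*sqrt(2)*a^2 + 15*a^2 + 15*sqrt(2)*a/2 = a*(a + 3)*(a + 5)*(a + sqrt(2)/2)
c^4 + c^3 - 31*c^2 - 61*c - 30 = (c - 6)*(c + 1)^2*(c + 5)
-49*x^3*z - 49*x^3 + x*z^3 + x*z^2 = (-7*x + z)*(7*x + z)*(x*z + x)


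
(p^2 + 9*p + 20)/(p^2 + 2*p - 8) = (p + 5)/(p - 2)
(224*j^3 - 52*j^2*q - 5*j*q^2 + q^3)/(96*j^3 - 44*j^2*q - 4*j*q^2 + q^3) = (-28*j^2 + 3*j*q + q^2)/(-12*j^2 + 4*j*q + q^2)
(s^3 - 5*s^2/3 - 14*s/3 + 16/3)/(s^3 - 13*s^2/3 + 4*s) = (3*s^3 - 5*s^2 - 14*s + 16)/(s*(3*s^2 - 13*s + 12))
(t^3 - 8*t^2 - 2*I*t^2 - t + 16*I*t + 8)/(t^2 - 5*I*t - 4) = (t^2 - t*(8 + I) + 8*I)/(t - 4*I)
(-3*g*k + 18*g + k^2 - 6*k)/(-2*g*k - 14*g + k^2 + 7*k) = (3*g*k - 18*g - k^2 + 6*k)/(2*g*k + 14*g - k^2 - 7*k)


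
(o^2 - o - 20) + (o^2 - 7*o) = 2*o^2 - 8*o - 20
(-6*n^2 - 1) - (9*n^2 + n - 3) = -15*n^2 - n + 2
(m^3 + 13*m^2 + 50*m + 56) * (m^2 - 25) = m^5 + 13*m^4 + 25*m^3 - 269*m^2 - 1250*m - 1400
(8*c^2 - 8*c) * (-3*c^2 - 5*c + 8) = -24*c^4 - 16*c^3 + 104*c^2 - 64*c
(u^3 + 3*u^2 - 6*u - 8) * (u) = u^4 + 3*u^3 - 6*u^2 - 8*u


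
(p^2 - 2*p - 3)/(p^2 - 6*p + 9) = (p + 1)/(p - 3)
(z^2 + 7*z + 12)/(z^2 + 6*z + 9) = (z + 4)/(z + 3)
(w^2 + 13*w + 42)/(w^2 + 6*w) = (w + 7)/w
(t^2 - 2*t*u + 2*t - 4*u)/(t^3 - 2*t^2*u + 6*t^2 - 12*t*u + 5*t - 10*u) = (t + 2)/(t^2 + 6*t + 5)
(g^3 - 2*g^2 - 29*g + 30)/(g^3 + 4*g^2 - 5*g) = (g - 6)/g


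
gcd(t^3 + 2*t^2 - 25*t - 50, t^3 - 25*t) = t^2 - 25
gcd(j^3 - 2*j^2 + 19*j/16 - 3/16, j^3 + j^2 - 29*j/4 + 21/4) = j - 1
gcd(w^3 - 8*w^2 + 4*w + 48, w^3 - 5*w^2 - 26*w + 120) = w^2 - 10*w + 24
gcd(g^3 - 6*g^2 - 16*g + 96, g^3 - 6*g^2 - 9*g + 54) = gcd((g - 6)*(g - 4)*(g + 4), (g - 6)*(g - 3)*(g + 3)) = g - 6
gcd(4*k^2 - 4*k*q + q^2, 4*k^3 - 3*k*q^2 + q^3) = 4*k^2 - 4*k*q + q^2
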